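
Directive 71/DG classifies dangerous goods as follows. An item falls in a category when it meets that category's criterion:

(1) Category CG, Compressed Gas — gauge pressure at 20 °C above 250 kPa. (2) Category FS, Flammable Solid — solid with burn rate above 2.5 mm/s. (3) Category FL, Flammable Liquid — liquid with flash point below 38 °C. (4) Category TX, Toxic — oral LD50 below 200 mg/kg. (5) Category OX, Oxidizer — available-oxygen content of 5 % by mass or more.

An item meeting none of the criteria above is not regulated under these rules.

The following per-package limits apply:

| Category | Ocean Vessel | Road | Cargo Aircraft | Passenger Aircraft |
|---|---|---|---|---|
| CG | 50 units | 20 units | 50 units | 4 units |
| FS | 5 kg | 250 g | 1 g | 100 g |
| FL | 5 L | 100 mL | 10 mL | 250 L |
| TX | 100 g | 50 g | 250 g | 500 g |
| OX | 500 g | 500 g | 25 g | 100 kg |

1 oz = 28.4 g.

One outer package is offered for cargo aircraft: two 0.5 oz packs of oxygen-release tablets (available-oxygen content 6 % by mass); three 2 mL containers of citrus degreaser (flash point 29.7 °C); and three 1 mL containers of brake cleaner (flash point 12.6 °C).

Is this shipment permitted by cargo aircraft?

No

Available-oxygen content 6 % by mass meets the Category OX criterion (Oxidizer), so the oxygen-release tablets are Category OX.
With flash point 29.7 °C (< 38 °C), the citrus degreaser falls in Category FL.
With flash point 12.6 °C (< 38 °C), the brake cleaner falls in Category FL.
Total Category FL: (three 2 mL containers = 6 mL) + (three 1 mL containers = 3 mL) = 9 mL.
9 mL is within the cargo aircraft limit of 10 mL for Category FL.
Category OX quantity: two 0.5 oz packs = 28.4 g.
That exceeds the Category OX cargo aircraft limit of 25 g.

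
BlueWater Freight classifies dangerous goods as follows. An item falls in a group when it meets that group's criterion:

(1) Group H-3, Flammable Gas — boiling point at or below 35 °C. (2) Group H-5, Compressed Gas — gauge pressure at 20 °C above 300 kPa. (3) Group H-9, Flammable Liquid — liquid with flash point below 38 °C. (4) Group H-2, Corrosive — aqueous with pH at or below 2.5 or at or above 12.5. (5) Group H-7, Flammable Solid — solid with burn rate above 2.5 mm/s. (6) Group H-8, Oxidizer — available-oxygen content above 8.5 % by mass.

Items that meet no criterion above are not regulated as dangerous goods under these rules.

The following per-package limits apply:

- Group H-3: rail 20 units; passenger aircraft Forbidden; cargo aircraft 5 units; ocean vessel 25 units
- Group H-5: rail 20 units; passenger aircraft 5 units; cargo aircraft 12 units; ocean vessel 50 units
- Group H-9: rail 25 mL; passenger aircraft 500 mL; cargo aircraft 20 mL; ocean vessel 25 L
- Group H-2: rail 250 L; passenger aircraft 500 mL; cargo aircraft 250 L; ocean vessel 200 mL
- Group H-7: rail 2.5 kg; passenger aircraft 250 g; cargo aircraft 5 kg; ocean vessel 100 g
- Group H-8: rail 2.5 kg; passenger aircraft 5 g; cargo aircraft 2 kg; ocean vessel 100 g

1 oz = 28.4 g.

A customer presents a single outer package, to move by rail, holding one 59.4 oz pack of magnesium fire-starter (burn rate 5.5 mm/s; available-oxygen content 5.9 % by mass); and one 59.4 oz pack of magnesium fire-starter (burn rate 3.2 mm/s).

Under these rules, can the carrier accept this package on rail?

No

Magnesium fire-starter: burn rate 5.5 mm/s > 2.5 mm/s → Group H-7 (Flammable Solid).
With burn rate 3.2 mm/s (> 2.5 mm/s), the magnesium fire-starter falls in Group H-7.
Group H-7 net quantity: (one 59.4 oz pack = 1686.96 g) + (one 59.4 oz pack = 1686.96 g) = 3373.92 g.
3373.92 g exceeds the rail limit of 2.5 kg for Group H-7.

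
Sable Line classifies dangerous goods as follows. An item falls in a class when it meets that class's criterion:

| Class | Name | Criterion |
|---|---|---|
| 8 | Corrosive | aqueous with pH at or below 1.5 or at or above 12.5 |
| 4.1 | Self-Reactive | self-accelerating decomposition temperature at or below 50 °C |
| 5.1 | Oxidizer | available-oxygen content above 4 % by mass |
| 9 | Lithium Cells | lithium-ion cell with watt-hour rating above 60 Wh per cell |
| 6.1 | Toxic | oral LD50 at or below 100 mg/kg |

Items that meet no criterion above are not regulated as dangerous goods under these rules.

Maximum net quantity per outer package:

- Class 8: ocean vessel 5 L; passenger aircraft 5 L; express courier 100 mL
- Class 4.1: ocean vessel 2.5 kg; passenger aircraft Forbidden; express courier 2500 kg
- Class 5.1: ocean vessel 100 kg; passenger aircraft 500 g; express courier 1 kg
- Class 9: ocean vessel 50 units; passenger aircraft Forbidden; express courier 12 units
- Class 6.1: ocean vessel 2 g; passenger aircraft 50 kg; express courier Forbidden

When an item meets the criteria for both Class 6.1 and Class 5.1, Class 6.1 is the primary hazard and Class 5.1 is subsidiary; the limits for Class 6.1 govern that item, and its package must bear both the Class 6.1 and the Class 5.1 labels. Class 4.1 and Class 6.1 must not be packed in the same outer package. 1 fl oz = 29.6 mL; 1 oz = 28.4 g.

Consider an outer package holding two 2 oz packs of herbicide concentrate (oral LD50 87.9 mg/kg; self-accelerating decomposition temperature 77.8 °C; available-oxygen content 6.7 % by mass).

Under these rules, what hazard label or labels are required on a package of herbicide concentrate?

Class 5.1 and 6.1

Oral LD50 87.9 mg/kg meets the Class 6.1 criterion (Toxic), so the herbicide concentrate is Class 6.1.
With available-oxygen content 6.7 % by mass (> 4 % by mass), the herbicide concentrate falls in Class 5.1.
By the precedence rule Class 6.1 is primary and Class 5.1 is subsidiary, and that rule requires both labels on the package.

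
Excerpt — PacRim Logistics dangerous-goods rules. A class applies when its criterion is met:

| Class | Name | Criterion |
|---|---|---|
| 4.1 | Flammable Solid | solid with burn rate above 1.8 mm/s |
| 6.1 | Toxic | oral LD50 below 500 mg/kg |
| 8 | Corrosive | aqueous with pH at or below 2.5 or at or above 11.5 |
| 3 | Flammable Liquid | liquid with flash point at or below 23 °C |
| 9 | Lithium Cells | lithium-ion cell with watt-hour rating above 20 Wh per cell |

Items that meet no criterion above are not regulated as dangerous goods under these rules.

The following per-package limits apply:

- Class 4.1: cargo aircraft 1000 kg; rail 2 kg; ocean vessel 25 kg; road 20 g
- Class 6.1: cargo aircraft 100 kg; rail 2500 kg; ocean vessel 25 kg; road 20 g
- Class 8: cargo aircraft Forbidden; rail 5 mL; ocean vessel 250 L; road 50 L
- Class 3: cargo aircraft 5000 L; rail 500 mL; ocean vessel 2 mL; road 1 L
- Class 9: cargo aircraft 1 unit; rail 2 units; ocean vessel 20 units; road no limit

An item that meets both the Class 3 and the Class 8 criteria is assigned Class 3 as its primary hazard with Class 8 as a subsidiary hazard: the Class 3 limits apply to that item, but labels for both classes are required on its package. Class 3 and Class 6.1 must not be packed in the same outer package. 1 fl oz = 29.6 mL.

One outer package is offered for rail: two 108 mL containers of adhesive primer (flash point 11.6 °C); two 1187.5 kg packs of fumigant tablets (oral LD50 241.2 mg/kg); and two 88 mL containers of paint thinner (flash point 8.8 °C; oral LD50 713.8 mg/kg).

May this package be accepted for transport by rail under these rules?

No

Adhesive primer: flash point 11.6 °C ≤ 23 °C → Class 3 (Flammable Liquid).
With oral LD50 241.2 mg/kg (< 500 mg/kg), the fumigant tablets fall in Class 6.1.
With flash point 8.8 °C (≤ 23 °C), the paint thinner falls in Class 3.
Class 3 net quantity: (two 108 mL containers = 216 mL) + (two 88 mL containers = 176 mL) = 392 mL.
392 mL is within the rail limit of 500 mL for Class 3.
Class 6.1 quantity: two 1187.5 kg packs = 2375 kg.
2375 kg is within the rail limit of 2500 kg for Class 6.1.
Class 3 and Class 6.1 may not share an outer package.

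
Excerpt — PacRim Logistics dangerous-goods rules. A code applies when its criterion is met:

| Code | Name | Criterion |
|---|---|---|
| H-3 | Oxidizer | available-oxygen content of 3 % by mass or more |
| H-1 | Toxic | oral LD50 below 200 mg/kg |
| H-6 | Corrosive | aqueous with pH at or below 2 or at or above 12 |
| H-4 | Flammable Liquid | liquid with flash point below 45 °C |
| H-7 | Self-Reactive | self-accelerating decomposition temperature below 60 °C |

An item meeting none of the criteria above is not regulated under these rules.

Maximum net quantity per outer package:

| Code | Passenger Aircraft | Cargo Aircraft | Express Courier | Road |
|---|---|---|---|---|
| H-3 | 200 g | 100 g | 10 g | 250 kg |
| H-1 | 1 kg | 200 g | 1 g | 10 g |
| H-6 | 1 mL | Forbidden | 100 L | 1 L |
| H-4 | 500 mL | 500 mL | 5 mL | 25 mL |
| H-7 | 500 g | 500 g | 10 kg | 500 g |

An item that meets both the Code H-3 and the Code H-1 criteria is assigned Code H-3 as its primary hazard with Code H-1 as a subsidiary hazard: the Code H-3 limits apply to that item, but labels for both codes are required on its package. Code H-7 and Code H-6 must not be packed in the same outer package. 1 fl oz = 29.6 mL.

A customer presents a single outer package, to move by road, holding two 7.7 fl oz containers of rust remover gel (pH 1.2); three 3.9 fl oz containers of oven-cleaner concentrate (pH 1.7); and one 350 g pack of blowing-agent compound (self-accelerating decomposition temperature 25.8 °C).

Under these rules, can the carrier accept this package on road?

With pH 1.2 (≤ 2), the rust remover gel falls in Code H-6.
pH 1.7 meets the Code H-6 criterion (Corrosive), so the oven-cleaner concentrate is Code H-6.
With self-accelerating decomposition temperature 25.8 °C (< 60 °C), the blowing-agent compound falls in Code H-7.
Code H-7 quantity: 350 g.
350 g is within the road limit of 500 g for Code H-7.
Total Code H-6: (two 7.7 fl oz containers = 455.84 mL) + (three 3.9 fl oz containers = 346.32 mL) = 802.16 mL.
802.16 mL is within the road limit of 1 L for Code H-6.
Code H-7 and Code H-6 may not share an outer package.

No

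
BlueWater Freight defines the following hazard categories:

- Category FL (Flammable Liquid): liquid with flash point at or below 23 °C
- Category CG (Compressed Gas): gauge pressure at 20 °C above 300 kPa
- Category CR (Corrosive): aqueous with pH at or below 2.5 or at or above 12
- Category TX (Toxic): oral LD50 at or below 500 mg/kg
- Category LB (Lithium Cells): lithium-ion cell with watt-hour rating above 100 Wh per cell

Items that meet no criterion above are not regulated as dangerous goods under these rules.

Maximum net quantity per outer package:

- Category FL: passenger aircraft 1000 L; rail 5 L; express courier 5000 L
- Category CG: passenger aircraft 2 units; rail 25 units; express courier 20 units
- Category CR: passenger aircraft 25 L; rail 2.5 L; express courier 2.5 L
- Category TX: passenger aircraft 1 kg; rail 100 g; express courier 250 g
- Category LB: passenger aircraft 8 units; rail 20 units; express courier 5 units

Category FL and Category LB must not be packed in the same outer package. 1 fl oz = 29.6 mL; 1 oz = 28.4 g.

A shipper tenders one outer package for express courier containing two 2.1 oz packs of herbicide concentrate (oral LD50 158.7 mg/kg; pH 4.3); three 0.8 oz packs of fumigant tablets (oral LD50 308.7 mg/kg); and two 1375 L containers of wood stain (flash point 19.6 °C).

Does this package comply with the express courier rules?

The herbicide concentrate has oral LD50 158.7 mg/kg, which is ≤ 500 mg/kg, so it is Category TX (Toxic).
With oral LD50 308.7 mg/kg (≤ 500 mg/kg), the fumigant tablets fall in Category TX.
With flash point 19.6 °C (≤ 23 °C), the wood stain falls in Category FL.
Total Category TX: (two 2.1 oz packs = 119.28 g) + (three 0.8 oz packs = 68.16 g) = 187.44 g.
187.44 g is within the express courier limit of 250 g for Category TX.
Category FL quantity: two 1375 L containers = 2750 L.
2750 L is within the express courier limit of 5000 L for Category FL.
The segregation rule (Category FL with Category LB) does not apply to Category TX with Category FL.
Every hazard category is within its express courier limit and no segregation rule is violated.

Yes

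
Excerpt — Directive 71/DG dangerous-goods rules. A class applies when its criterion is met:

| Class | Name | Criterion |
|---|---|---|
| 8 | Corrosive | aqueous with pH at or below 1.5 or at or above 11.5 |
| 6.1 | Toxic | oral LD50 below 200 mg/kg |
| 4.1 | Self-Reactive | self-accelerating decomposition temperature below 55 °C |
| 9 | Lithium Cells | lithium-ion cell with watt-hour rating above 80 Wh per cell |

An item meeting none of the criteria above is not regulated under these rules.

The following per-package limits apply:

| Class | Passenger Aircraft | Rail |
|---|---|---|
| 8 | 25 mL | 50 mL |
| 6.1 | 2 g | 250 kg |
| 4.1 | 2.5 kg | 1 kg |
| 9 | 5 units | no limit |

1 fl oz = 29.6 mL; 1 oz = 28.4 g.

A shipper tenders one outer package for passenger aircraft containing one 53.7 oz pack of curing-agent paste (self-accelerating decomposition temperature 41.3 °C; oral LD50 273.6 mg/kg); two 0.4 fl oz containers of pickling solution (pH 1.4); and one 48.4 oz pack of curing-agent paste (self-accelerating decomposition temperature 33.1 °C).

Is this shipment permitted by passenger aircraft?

No

Self-accelerating decomposition temperature 41.3 °C meets the Class 4.1 criterion (Self-Reactive), so the curing-agent paste is Class 4.1.
Pickling solution: pH 1.4 ≤ 1.5 → Class 8 (Corrosive).
Self-accelerating decomposition temperature 33.1 °C meets the Class 4.1 criterion (Self-Reactive), so the curing-agent paste is Class 4.1.
Total Class 4.1: (one 53.7 oz pack = 1525.08 g) + (one 48.4 oz pack = 1374.56 g) = 2899.64 g.
2899.64 g exceeds the passenger aircraft limit of 2.5 kg for Class 4.1.
Class 8 quantity: two 0.4 fl oz containers = 23.68 mL.
23.68 mL is within the passenger aircraft limit of 25 mL for Class 8.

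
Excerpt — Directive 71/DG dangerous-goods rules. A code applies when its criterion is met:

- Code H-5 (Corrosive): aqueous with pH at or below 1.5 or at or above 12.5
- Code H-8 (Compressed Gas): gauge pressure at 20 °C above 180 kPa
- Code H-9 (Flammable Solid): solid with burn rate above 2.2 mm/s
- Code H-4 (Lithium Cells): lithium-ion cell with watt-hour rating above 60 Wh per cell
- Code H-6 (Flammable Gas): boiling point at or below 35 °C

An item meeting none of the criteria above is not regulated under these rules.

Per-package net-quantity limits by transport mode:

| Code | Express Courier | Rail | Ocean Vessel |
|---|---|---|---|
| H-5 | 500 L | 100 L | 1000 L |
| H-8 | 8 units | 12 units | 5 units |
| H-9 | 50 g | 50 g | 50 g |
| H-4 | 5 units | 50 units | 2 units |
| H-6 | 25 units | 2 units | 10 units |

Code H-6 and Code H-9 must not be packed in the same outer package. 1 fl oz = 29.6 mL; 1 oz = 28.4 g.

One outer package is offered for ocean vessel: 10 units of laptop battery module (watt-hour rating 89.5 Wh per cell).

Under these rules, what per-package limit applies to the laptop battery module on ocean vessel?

Laptop battery module: watt-hour rating 89.5 Wh per cell > 60 Wh per cell → Code H-4 (Lithium Cells).
The ocean vessel limit for Code H-4 is 2 units.

2 units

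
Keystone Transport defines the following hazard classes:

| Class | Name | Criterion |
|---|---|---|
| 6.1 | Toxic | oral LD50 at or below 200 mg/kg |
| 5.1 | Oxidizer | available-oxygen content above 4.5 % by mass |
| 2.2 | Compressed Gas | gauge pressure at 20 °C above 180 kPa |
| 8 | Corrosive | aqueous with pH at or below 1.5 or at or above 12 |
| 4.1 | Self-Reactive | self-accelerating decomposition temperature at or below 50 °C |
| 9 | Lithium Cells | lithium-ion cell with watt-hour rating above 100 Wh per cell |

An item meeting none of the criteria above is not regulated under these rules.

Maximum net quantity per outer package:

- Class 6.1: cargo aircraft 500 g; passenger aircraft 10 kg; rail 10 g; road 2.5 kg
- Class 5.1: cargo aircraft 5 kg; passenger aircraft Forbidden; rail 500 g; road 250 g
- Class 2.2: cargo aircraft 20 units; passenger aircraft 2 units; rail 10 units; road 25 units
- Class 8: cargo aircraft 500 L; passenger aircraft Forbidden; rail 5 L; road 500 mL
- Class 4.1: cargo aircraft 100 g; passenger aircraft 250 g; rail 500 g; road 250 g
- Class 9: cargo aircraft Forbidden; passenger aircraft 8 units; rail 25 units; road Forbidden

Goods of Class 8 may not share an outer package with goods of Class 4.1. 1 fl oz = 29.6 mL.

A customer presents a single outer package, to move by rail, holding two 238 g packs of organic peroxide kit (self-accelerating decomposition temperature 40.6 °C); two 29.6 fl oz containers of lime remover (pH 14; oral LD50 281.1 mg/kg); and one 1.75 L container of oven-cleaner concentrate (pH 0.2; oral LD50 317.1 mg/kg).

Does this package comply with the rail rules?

No

With self-accelerating decomposition temperature 40.6 °C (≤ 50 °C), the organic peroxide kit falls in Class 4.1.
The lime remover has pH 14, which is ≥ 12, so it is Class 8 (Corrosive).
With pH 0.2 (≤ 1.5), the oven-cleaner concentrate falls in Class 8.
Class 8 net quantity: (two 29.6 fl oz containers = 1752.32 mL) + 1.75 L = 3502.32 mL.
3502.32 mL ≤ 5 L (rail limit, Class 8) — within limit.
Class 4.1 quantity: two 238 g packs = 476 g.
476 g ≤ 500 g (rail limit, Class 4.1) — within limit.
Class 8 and Class 4.1 may not share an outer package.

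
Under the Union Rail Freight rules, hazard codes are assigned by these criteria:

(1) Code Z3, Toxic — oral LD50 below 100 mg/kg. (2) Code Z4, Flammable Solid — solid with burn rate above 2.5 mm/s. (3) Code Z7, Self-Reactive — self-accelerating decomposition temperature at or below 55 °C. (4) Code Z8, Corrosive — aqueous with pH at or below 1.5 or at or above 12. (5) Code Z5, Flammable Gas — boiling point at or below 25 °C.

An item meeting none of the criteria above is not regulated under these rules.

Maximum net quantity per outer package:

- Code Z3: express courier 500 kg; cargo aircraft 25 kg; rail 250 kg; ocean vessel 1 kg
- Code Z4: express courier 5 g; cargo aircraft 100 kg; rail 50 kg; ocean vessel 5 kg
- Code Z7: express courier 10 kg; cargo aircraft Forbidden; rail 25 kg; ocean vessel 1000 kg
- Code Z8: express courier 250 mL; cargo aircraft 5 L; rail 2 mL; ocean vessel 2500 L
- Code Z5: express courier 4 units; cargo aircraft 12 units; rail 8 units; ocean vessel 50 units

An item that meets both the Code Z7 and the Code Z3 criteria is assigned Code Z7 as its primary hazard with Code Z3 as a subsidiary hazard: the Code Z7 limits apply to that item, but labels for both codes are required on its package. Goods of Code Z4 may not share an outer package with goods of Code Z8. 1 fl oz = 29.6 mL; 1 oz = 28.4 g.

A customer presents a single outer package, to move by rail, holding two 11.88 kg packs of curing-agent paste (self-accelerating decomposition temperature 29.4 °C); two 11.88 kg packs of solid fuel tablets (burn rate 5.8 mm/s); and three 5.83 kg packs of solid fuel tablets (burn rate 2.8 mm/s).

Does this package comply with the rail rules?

Curing-agent paste: self-accelerating decomposition temperature 29.4 °C ≤ 55 °C → Code Z7 (Self-Reactive).
Burn rate 5.8 mm/s meets the Code Z4 criterion (Flammable Solid), so the solid fuel tablets are Code Z4.
With burn rate 2.8 mm/s (> 2.5 mm/s), the solid fuel tablets fall in Code Z4.
Total Code Z4: (two 11.88 kg packs = 23.76 kg) + (three 5.83 kg packs = 17.49 kg) = 41.25 kg.
That is within the Code Z4 rail limit of 50 kg.
Code Z7 quantity: two 11.88 kg packs = 23.76 kg.
23.76 kg is within the rail limit of 25 kg for Code Z7.
The segregation rule (Code Z4 with Code Z8) does not apply to Code Z4 with Code Z7.
Every hazard code is within its rail limit and no segregation rule is violated.

Yes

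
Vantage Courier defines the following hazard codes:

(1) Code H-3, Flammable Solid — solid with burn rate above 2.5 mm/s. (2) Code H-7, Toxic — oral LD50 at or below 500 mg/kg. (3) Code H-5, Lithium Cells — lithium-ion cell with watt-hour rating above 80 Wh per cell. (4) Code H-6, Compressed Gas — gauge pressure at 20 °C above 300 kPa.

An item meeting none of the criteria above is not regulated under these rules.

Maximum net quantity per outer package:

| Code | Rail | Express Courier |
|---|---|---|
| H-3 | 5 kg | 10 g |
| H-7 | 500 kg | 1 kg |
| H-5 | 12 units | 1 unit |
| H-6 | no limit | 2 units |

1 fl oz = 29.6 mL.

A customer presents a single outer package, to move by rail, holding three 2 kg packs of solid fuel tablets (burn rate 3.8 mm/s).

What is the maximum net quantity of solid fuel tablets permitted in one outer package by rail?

Burn rate 3.8 mm/s meets the Code H-3 criterion (Flammable Solid), so the solid fuel tablets are Code H-3.
The rail limit for Code H-3 is 5 kg.

5 kg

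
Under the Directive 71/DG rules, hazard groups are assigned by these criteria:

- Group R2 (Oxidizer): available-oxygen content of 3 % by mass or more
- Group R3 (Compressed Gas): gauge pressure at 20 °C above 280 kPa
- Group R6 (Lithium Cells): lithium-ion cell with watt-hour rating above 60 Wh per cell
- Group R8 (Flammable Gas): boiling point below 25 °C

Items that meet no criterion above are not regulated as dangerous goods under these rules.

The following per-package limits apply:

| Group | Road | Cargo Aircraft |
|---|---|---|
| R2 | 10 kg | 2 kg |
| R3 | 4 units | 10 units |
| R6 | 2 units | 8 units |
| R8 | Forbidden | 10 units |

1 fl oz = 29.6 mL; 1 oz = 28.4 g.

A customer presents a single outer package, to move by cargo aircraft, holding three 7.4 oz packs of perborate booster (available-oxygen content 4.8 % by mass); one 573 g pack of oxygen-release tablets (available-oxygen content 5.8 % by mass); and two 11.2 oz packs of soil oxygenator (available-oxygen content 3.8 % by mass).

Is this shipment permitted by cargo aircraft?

Perborate booster: available-oxygen content 4.8 % by mass ≥ 3 % by mass → Group R2 (Oxidizer).
With available-oxygen content 5.8 % by mass (≥ 3 % by mass), the oxygen-release tablets fall in Group R2.
Soil oxygenator: available-oxygen content 3.8 % by mass ≥ 3 % by mass → Group R2 (Oxidizer).
Total Group R2: (three 7.4 oz packs = 630.48 g) + 573 g + (two 11.2 oz packs = 636.16 g) = 1839.64 g.
That is within the Group R2 cargo aircraft limit of 2 kg.

Yes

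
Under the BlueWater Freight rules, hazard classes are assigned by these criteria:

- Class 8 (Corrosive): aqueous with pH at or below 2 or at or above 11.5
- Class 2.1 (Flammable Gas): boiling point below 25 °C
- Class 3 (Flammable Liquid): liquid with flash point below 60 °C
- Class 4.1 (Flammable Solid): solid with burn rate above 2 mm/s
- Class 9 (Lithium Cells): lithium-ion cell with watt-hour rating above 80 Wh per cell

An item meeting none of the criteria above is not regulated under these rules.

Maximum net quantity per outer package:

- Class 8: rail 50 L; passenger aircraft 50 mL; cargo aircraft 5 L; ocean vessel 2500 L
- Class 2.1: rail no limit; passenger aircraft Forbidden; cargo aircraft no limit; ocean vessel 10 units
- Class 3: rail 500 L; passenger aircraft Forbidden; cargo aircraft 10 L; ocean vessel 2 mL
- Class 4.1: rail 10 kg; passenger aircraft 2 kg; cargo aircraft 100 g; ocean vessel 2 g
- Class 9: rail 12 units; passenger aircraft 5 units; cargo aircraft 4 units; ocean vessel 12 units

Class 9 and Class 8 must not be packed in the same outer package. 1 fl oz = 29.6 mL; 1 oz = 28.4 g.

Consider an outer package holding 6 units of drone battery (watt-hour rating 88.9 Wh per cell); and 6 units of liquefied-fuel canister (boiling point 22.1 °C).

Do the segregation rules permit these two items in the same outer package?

Yes

Drone battery: watt-hour rating 88.9 Wh per cell > 80 Wh per cell → Class 9 (Lithium Cells).
The liquefied-fuel canister has boiling point 22.1 °C, which is < 25 °C, so it is Class 2.1 (Flammable Gas).
No segregation rule bars Class 9 with Class 2.1.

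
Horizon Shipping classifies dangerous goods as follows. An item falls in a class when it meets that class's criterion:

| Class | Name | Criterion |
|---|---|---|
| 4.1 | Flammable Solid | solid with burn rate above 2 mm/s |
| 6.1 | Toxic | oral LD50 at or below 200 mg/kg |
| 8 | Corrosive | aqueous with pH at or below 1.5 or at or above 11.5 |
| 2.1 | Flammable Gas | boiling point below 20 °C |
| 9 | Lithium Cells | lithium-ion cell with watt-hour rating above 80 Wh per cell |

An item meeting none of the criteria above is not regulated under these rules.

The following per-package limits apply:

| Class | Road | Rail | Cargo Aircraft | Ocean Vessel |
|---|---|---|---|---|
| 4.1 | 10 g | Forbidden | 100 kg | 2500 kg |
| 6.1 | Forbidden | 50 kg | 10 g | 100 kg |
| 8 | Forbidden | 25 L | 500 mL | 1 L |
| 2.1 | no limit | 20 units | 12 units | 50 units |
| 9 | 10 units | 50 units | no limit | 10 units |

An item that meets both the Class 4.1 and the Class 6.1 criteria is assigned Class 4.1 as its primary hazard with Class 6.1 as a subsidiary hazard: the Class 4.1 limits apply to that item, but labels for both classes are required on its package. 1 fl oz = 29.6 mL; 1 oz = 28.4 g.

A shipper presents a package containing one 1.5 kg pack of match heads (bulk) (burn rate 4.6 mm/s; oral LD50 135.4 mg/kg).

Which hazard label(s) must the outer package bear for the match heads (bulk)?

Class 4.1 and 6.1

Burn rate 4.6 mm/s meets the Class 4.1 criterion (Flammable Solid), so the match heads (bulk) are Class 4.1.
Match heads (bulk): oral LD50 135.4 mg/kg ≤ 200 mg/kg → Class 6.1 (Toxic).
By the precedence rule Class 4.1 is primary and Class 6.1 is subsidiary, and that rule requires both labels on the package.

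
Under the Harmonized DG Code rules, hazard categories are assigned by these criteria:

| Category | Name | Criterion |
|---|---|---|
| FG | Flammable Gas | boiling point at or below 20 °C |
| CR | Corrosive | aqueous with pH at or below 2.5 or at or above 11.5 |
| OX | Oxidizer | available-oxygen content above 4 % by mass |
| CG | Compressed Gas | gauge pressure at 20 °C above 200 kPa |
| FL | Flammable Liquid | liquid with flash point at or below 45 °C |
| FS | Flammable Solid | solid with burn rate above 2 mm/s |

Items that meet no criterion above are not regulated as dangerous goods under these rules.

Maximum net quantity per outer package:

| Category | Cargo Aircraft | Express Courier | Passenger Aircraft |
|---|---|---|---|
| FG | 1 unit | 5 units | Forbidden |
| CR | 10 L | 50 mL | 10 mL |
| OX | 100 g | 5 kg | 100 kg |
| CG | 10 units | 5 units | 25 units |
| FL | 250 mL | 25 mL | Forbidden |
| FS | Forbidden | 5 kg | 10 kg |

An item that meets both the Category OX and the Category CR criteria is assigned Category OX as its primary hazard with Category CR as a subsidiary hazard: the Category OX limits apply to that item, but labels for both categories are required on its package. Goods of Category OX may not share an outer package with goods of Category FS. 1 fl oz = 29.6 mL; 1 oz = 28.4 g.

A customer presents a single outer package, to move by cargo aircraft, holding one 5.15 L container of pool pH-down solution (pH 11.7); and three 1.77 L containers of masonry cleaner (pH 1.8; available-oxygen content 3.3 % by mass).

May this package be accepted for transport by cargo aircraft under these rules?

No

pH 11.7 meets the Category CR criterion (Corrosive), so the pool pH-down solution is Category CR.
With pH 1.8 (≤ 2.5), the masonry cleaner falls in Category CR.
Total Category CR: 5.15 L + (three 1.77 L containers = 5.31 L) = 10.46 L.
10.46 L exceeds the cargo aircraft limit of 10 L for Category CR.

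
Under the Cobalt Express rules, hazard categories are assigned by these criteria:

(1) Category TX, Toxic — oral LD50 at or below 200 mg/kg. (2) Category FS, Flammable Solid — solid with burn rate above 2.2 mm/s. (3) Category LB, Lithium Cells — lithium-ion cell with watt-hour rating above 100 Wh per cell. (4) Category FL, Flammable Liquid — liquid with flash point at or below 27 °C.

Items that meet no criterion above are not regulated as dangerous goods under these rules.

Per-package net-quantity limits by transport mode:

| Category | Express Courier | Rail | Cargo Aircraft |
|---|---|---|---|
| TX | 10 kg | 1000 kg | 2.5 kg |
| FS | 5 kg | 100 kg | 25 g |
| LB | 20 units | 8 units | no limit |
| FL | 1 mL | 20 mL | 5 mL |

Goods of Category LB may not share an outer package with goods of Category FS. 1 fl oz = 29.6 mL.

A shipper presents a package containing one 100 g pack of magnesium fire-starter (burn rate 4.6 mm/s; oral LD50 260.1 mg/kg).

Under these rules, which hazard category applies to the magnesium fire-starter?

Magnesium fire-starter: burn rate 4.6 mm/s > 2.2 mm/s → Category FS (Flammable Solid).

Category FS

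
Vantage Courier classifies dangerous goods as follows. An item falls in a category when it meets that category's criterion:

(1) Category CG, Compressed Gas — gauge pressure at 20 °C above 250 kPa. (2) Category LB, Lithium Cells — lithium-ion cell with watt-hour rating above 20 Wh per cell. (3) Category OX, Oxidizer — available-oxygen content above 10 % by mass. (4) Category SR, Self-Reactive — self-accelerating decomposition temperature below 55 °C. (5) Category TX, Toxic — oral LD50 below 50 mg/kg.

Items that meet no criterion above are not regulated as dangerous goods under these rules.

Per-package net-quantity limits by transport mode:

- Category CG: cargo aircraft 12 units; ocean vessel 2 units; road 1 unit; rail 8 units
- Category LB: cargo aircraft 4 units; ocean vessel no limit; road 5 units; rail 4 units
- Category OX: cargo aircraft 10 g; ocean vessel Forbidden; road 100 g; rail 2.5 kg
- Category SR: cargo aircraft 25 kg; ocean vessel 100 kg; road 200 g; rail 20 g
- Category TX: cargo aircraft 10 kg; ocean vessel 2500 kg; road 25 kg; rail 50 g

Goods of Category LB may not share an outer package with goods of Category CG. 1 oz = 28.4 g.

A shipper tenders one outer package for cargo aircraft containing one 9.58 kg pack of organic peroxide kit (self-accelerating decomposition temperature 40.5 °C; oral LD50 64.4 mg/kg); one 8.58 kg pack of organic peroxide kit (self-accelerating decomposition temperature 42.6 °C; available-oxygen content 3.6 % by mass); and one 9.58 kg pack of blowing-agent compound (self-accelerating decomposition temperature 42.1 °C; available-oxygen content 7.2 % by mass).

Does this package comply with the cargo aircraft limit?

No

The organic peroxide kit has self-accelerating decomposition temperature 40.5 °C, which is < 55 °C, so it is Category SR (Self-Reactive).
Self-accelerating decomposition temperature 42.6 °C meets the Category SR criterion (Self-Reactive), so the organic peroxide kit is Category SR.
Blowing-agent compound: self-accelerating decomposition temperature 42.1 °C < 55 °C → Category SR (Self-Reactive).
Category SR net quantity: 9.58 kg + 8.58 kg + 9.58 kg = 27.74 kg.
27.74 kg exceeds the cargo aircraft limit of 25 kg for Category SR.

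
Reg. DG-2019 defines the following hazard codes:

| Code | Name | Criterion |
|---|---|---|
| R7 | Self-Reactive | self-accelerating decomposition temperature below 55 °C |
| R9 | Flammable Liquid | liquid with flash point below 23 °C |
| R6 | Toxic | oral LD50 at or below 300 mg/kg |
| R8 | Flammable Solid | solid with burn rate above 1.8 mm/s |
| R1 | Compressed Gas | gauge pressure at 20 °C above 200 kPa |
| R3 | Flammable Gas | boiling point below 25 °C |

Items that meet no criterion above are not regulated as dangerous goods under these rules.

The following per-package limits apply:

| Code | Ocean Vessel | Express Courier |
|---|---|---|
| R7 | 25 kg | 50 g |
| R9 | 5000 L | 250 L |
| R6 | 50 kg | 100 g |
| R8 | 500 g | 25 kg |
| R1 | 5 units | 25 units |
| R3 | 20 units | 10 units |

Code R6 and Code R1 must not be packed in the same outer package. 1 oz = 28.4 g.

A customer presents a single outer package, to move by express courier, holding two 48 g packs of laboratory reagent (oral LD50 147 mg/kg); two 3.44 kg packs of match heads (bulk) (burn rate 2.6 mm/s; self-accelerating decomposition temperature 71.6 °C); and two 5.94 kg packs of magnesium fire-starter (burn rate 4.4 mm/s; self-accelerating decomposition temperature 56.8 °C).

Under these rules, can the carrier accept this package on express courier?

Oral LD50 147 mg/kg meets the Code R6 criterion (Toxic), so the laboratory reagent is Code R6.
The match heads (bulk) have burn rate 2.6 mm/s, which is > 1.8 mm/s, so they are Code R8 (Flammable Solid).
The magnesium fire-starter has burn rate 4.4 mm/s, which is > 1.8 mm/s, so it is Code R8 (Flammable Solid).
Code R6 quantity: two 48 g packs = 96 g.
That is within the Code R6 express courier limit of 100 g.
Total Code R8: (two 3.44 kg packs = 6.88 kg) + (two 5.94 kg packs = 11.88 kg) = 18.76 kg.
That is within the Code R8 express courier limit of 25 kg.
The segregation rule (Code R6 with Code R1) does not apply to Code R6 with Code R8.
Every hazard code is within its express courier limit and no segregation rule is violated.

Yes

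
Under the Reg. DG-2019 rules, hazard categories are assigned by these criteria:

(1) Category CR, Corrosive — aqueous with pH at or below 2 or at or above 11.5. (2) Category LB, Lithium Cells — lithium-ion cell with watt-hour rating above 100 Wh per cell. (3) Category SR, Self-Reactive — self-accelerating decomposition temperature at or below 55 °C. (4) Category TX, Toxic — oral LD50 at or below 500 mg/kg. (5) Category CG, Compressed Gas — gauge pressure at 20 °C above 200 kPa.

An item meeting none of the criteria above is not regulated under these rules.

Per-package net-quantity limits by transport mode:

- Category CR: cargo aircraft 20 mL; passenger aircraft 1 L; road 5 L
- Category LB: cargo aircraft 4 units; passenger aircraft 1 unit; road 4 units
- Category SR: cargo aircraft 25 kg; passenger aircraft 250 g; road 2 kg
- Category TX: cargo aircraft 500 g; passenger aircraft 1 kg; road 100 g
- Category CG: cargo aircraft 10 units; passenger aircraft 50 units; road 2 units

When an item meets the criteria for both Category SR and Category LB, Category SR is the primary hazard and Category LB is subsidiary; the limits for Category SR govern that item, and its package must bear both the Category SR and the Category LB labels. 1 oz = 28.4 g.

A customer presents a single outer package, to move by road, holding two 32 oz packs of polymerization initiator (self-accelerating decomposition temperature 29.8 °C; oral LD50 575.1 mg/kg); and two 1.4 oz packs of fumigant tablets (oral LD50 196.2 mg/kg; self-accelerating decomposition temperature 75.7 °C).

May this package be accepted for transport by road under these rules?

Polymerization initiator: self-accelerating decomposition temperature 29.8 °C ≤ 55 °C → Category SR (Self-Reactive).
Oral LD50 196.2 mg/kg meets the Category TX criterion (Toxic), so the fumigant tablets are Category TX.
Category SR quantity: two 32 oz packs = 1817.6 g.
1817.6 g ≤ 2 kg (road limit, Category SR) — within limit.
Category TX quantity: two 1.4 oz packs = 79.52 g.
79.52 g ≤ 100 g (road limit, Category TX) — within limit.
Every hazard category is within its road limit and no segregation rule is violated.

Yes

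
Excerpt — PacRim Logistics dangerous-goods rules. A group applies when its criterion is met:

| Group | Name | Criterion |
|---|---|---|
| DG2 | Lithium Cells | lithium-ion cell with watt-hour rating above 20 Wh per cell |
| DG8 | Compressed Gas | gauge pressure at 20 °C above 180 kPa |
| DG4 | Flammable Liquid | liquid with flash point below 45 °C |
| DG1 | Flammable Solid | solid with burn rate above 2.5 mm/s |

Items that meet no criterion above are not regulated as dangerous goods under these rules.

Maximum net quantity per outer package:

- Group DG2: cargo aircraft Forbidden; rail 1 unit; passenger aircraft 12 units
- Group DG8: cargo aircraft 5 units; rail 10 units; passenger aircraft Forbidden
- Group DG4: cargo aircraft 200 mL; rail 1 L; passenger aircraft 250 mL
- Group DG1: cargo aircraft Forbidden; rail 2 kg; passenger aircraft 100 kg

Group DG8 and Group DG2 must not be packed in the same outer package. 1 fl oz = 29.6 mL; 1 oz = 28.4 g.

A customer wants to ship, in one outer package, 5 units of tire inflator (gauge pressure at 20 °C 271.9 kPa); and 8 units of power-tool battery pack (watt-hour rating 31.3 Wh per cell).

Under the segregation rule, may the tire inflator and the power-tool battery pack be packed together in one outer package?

No

Tire inflator: gauge pressure at 20 °C 271.9 kPa > 180 kPa → Group DG8 (Compressed Gas).
The power-tool battery pack has watt-hour rating 31.3 Wh per cell, which is > 20 Wh per cell, so it is Group DG2 (Lithium Cells).
Group DG8 and Group DG2 may not share an outer package.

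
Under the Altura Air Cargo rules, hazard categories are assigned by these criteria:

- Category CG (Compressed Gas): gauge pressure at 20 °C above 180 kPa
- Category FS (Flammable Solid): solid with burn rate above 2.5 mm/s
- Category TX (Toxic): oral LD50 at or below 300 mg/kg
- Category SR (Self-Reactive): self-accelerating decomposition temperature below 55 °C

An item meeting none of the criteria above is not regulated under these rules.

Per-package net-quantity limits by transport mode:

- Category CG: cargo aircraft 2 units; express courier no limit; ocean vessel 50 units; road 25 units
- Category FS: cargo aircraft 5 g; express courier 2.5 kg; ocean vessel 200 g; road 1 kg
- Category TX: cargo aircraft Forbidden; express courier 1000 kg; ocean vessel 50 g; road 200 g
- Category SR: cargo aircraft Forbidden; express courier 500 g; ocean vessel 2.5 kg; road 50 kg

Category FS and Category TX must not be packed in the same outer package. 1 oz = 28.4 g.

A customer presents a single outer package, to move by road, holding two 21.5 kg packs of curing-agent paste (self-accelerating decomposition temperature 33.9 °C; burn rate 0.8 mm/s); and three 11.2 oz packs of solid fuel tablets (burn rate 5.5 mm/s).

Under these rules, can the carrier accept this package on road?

The curing-agent paste has self-accelerating decomposition temperature 33.9 °C, which is < 55 °C, so it is Category SR (Self-Reactive).
Burn rate 5.5 mm/s meets the Category FS criterion (Flammable Solid), so the solid fuel tablets are Category FS.
Category FS quantity: three 11.2 oz packs = 954.24 g.
That is within the Category FS road limit of 1 kg.
Category SR quantity: two 21.5 kg packs = 43 kg.
That is within the Category SR road limit of 50 kg.
The segregation rule (Category FS with Category TX) does not apply to Category FS with Category SR.
Every hazard category is within its road limit and no segregation rule is violated.

Yes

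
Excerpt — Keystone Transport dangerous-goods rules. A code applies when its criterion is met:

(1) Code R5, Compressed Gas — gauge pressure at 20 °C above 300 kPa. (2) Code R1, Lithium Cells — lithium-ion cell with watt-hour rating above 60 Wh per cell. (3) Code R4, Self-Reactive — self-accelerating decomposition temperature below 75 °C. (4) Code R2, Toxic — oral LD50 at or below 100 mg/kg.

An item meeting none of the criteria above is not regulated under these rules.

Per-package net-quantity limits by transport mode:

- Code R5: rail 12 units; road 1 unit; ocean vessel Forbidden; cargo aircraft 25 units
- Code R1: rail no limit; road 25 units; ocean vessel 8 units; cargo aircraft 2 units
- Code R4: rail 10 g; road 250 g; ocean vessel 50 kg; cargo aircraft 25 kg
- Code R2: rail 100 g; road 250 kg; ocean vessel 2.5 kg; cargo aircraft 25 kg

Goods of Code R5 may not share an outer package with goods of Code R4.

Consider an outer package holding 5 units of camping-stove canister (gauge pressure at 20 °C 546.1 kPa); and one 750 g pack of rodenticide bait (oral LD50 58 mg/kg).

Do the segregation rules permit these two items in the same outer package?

Yes

With gauge pressure at 20 °C 546.1 kPa (> 300 kPa), the camping-stove canister falls in Code R5.
Oral LD50 58 mg/kg meets the Code R2 criterion (Toxic), so the rodenticide bait is Code R2.
No segregation rule bars Code R5 with Code R2.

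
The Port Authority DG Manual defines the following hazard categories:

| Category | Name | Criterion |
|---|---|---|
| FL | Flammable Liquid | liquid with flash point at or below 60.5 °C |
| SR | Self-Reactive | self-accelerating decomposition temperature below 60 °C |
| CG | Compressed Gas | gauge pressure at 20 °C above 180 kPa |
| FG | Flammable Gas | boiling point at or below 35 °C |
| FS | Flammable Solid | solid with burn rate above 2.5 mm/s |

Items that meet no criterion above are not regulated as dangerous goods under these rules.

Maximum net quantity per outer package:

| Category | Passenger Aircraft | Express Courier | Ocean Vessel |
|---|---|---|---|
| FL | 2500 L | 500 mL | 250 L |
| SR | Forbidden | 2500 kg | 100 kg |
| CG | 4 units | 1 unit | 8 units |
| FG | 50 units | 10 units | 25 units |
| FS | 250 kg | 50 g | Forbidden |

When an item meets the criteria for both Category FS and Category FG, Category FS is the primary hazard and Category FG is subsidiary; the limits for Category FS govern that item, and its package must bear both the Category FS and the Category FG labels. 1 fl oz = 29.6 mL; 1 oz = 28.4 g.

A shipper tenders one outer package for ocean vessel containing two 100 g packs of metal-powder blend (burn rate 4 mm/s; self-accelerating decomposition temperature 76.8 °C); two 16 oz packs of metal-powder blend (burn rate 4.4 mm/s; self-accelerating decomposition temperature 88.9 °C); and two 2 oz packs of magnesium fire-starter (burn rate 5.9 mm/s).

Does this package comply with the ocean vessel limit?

Metal-powder blend: burn rate 4 mm/s > 2.5 mm/s → Category FS (Flammable Solid).
Burn rate 4.4 mm/s meets the Category FS criterion (Flammable Solid), so the metal-powder blend is Category FS.
With burn rate 5.9 mm/s (> 2.5 mm/s), the magnesium fire-starter falls in Category FS.
Total Category FS: (two 100 g packs = 200 g) + (two 16 oz packs = 908.8 g) + (two 2 oz packs = 113.6 g) = 1222.4 g.
By ocean vessel, Category FS is Forbidden regardless of quantity.

No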